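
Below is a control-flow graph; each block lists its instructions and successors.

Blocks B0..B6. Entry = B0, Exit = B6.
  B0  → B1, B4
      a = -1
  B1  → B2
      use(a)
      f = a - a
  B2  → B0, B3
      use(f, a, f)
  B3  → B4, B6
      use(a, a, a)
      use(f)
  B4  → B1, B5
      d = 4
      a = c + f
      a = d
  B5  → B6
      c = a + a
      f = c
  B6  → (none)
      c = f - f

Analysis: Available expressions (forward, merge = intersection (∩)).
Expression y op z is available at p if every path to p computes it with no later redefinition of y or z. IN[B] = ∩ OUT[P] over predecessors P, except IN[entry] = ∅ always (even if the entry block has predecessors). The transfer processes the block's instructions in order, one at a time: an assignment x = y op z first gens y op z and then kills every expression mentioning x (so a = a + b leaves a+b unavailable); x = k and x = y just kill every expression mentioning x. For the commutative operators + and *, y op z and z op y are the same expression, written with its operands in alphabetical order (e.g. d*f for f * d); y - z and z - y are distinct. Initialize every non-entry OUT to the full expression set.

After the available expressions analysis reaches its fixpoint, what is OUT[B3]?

Answer: {a-a}

Derivation:
Per-block solution:
  B0:  IN={}  OUT={}
  B1:  IN={}  OUT={a-a}
  B2:  IN={a-a}  OUT={a-a}
  B3:  IN={a-a}  OUT={a-a}
  B4:  IN={}  OUT={c+f}
  B5:  IN={c+f}  OUT={a+a}
  B6:  IN={}  OUT={f-f}

Merge at B3: IN[B3] = OUT[B2] = {a-a}
Applying B3's transfer function to that IN value gives OUT[B3] (row B3 above).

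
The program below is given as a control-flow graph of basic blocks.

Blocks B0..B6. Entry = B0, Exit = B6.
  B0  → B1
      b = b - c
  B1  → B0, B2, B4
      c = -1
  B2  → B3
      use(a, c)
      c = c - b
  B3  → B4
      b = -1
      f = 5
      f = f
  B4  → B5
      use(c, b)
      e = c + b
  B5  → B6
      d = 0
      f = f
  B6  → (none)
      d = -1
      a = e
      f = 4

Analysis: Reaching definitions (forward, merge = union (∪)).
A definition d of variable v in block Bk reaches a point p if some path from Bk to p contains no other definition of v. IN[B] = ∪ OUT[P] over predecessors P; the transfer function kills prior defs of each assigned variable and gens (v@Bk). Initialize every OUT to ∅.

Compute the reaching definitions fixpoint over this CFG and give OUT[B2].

Answer: {b@B0, c@B2}

Working:
Converged values:
  B0:   IN={b@B0, c@B1}   OUT={b@B0, c@B1}
  B1:   IN={b@B0, c@B1}   OUT={b@B0, c@B1}
  B2:   IN={b@B0, c@B1}   OUT={b@B0, c@B2}
  B3:   IN={b@B0, c@B2}   OUT={b@B3, c@B2, f@B3}
  B4:   IN={b@B0, b@B3, c@B1, c@B2, f@B3}   OUT={b@B0, b@B3, c@B1, c@B2, e@B4, f@B3}
  B5:   IN={b@B0, b@B3, c@B1, c@B2, e@B4, f@B3}   OUT={b@B0, b@B3, c@B1, c@B2, d@B5, e@B4, f@B5}
  B6:   IN={b@B0, b@B3, c@B1, c@B2, d@B5, e@B4, f@B5}   OUT={a@B6, b@B0, b@B3, c@B1, c@B2, d@B6, e@B4, f@B6}

Merge at B2: IN[B2] = OUT[B1] = {b@B0, c@B1}
Applying B2's transfer function to that IN value gives OUT[B2] (row B2 above).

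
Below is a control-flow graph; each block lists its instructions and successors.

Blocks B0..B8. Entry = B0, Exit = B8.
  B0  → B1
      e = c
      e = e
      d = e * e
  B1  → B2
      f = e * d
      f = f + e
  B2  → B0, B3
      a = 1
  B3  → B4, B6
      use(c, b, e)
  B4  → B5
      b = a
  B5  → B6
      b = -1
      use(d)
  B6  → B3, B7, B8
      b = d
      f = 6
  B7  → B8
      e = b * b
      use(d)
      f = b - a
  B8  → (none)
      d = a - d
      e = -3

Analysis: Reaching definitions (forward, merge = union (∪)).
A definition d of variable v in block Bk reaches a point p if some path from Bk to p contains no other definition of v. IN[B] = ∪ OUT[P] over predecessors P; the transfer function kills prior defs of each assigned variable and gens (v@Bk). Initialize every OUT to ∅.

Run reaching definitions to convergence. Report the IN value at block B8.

Converged values:
  B0:  IN={a@B2, d@B0, e@B0, f@B1}  OUT={a@B2, d@B0, e@B0, f@B1}
  B1:  IN={a@B2, d@B0, e@B0, f@B1}  OUT={a@B2, d@B0, e@B0, f@B1}
  B2:  IN={a@B2, d@B0, e@B0, f@B1}  OUT={a@B2, d@B0, e@B0, f@B1}
  B3:  IN={a@B2, b@B6, d@B0, e@B0, f@B1, f@B6}  OUT={a@B2, b@B6, d@B0, e@B0, f@B1, f@B6}
  B4:  IN={a@B2, b@B6, d@B0, e@B0, f@B1, f@B6}  OUT={a@B2, b@B4, d@B0, e@B0, f@B1, f@B6}
  B5:  IN={a@B2, b@B4, d@B0, e@B0, f@B1, f@B6}  OUT={a@B2, b@B5, d@B0, e@B0, f@B1, f@B6}
  B6:  IN={a@B2, b@B5, b@B6, d@B0, e@B0, f@B1, f@B6}  OUT={a@B2, b@B6, d@B0, e@B0, f@B6}
  B7:  IN={a@B2, b@B6, d@B0, e@B0, f@B6}  OUT={a@B2, b@B6, d@B0, e@B7, f@B7}
  B8:  IN={a@B2, b@B6, d@B0, e@B0, e@B7, f@B6, f@B7}  OUT={a@B2, b@B6, d@B8, e@B8, f@B6, f@B7}

Merge at B8: IN[B8] = OUT[B6] ⊔ OUT[B7] = {a@B2, b@B6, d@B0, e@B0, e@B7, f@B6, f@B7}

Answer: {a@B2, b@B6, d@B0, e@B0, e@B7, f@B6, f@B7}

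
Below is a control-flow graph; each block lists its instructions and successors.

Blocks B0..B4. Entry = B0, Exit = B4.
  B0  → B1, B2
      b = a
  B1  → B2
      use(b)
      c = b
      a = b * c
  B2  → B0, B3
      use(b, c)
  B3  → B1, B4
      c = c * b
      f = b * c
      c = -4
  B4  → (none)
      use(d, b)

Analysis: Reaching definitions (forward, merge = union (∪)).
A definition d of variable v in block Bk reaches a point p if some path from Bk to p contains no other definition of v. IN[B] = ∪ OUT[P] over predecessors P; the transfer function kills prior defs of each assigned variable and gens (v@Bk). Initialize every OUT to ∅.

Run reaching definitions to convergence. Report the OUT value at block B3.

Converged values:
  B0:   IN={a@B1, b@B0, c@B1, f@B3}   OUT={a@B1, b@B0, c@B1, f@B3}
  B1:   IN={a@B1, b@B0, c@B1, c@B3, f@B3}   OUT={a@B1, b@B0, c@B1, f@B3}
  B2:   IN={a@B1, b@B0, c@B1, f@B3}   OUT={a@B1, b@B0, c@B1, f@B3}
  B3:   IN={a@B1, b@B0, c@B1, f@B3}   OUT={a@B1, b@B0, c@B3, f@B3}
  B4:   IN={a@B1, b@B0, c@B3, f@B3}   OUT={a@B1, b@B0, c@B3, f@B3}

Merge at B3: IN[B3] = OUT[B2] = {a@B1, b@B0, c@B1, f@B3}
Applying B3's transfer function to that IN value gives OUT[B3] (row B3 above).

Answer: {a@B1, b@B0, c@B3, f@B3}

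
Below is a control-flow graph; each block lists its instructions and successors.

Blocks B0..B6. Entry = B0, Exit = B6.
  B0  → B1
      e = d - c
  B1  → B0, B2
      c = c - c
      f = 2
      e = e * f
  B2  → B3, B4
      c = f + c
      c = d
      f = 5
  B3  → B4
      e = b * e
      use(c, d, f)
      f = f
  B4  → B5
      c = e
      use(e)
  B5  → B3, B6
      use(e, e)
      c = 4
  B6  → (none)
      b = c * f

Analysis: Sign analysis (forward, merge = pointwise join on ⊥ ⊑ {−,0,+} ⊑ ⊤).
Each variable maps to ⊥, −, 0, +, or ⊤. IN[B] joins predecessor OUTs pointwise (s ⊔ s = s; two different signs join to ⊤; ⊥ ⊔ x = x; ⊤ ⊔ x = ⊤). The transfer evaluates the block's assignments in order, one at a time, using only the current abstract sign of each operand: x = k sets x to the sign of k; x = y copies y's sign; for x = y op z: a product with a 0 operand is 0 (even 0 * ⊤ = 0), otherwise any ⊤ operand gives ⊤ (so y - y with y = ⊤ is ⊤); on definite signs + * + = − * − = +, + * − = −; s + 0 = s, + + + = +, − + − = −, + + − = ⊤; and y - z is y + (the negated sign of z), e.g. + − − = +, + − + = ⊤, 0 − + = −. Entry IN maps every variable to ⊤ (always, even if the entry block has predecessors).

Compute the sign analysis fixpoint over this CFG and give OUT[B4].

Answer: {a: ⊤, b: ⊤, c: ⊤, d: ⊤, e: ⊤, f: +}

Trace:
Fixpoint table:
  B0:  IN=(all ⊤)  OUT=(all ⊤)
  B1:  IN=(all ⊤)  OUT={f:+; rest ⊤}
  B2:  IN={f:+; rest ⊤}  OUT={f:+; rest ⊤}
  B3:  IN={f:+; rest ⊤}  OUT={f:+; rest ⊤}
  B4:  IN={f:+; rest ⊤}  OUT={f:+; rest ⊤}
  B5:  IN={f:+; rest ⊤}  OUT={c:+, f:+; rest ⊤}
  B6:  IN={c:+, f:+; rest ⊤}  OUT={b:+, c:+, f:+; rest ⊤}

Merge at B4: IN[B4] = OUT[B2] ⊔ OUT[B3] = {a: ⊤, b: ⊤, c: ⊤, d: ⊤, e: ⊤, f: +}
Applying B4's transfer function to that IN value gives OUT[B4] (row B4 above).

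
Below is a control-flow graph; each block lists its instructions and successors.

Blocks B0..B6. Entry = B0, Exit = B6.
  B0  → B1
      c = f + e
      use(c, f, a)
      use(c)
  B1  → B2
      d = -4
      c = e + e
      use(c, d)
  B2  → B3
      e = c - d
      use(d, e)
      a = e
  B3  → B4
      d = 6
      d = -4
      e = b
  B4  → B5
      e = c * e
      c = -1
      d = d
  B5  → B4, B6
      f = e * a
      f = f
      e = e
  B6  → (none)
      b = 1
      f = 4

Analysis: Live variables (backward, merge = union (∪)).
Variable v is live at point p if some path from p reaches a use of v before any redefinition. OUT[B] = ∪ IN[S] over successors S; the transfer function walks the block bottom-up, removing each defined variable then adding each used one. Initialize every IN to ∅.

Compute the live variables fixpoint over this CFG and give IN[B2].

Converged values:
  B0:  IN={a, b, e, f}  OUT={b, e}
  B1:  IN={b, e}  OUT={b, c, d}
  B2:  IN={b, c, d}  OUT={a, b, c}
  B3:  IN={a, b, c}  OUT={a, c, d, e}
  B4:  IN={a, c, d, e}  OUT={a, c, d, e}
  B5:  IN={a, c, d, e}  OUT={a, c, d, e}
  B6:  IN={}  OUT={}

Merge at B2: OUT[B2] = IN[B3] = {a, b, c}
Applying B2's transfer function to that OUT value gives IN[B2] (row B2 above).

Answer: {b, c, d}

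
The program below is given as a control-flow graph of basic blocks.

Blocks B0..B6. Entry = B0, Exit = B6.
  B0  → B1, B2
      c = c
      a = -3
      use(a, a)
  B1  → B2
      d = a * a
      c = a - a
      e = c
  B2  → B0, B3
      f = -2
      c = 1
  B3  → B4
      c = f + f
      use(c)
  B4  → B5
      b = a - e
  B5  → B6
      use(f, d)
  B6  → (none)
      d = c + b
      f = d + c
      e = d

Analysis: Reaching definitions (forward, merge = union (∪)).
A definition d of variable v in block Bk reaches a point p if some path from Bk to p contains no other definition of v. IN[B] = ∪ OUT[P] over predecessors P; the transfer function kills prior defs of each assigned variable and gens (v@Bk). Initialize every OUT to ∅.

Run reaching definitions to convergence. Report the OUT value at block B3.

Fixpoint table:
  B0: | IN={a@B0, c@B2, d@B1, e@B1, f@B2} | OUT={a@B0, c@B0, d@B1, e@B1, f@B2}
  B1: | IN={a@B0, c@B0, d@B1, e@B1, f@B2} | OUT={a@B0, c@B1, d@B1, e@B1, f@B2}
  B2: | IN={a@B0, c@B0, c@B1, d@B1, e@B1, f@B2} | OUT={a@B0, c@B2, d@B1, e@B1, f@B2}
  B3: | IN={a@B0, c@B2, d@B1, e@B1, f@B2} | OUT={a@B0, c@B3, d@B1, e@B1, f@B2}
  B4: | IN={a@B0, c@B3, d@B1, e@B1, f@B2} | OUT={a@B0, b@B4, c@B3, d@B1, e@B1, f@B2}
  B5: | IN={a@B0, b@B4, c@B3, d@B1, e@B1, f@B2} | OUT={a@B0, b@B4, c@B3, d@B1, e@B1, f@B2}
  B6: | IN={a@B0, b@B4, c@B3, d@B1, e@B1, f@B2} | OUT={a@B0, b@B4, c@B3, d@B6, e@B6, f@B6}

Merge at B3: IN[B3] = OUT[B2] = {a@B0, c@B2, d@B1, e@B1, f@B2}
Applying B3's transfer function to that IN value gives OUT[B3] (row B3 above).

Answer: {a@B0, c@B3, d@B1, e@B1, f@B2}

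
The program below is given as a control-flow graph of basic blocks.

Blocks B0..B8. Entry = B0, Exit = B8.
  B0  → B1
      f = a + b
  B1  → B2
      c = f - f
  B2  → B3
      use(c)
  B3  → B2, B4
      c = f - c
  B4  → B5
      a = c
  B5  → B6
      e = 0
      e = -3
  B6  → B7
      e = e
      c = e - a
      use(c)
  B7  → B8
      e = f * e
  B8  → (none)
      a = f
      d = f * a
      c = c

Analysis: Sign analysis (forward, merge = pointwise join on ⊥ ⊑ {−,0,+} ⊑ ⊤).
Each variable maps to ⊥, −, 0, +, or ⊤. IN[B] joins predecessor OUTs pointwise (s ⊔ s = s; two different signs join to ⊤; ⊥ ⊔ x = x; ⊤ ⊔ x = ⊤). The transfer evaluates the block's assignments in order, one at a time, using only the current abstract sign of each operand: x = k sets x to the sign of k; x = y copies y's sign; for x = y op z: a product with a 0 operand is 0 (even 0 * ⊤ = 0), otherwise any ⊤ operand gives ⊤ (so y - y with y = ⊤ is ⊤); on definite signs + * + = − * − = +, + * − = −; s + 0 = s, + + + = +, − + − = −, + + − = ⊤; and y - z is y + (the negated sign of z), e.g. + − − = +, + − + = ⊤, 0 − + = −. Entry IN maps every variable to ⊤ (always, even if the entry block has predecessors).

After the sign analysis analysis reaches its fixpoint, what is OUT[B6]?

Converged values:
  B0: | IN=(all ⊤) | OUT=(all ⊤)
  B1: | IN=(all ⊤) | OUT=(all ⊤)
  B2: | IN=(all ⊤) | OUT=(all ⊤)
  B3: | IN=(all ⊤) | OUT=(all ⊤)
  B4: | IN=(all ⊤) | OUT=(all ⊤)
  B5: | IN=(all ⊤) | OUT={e:-; rest ⊤}
  B6: | IN={e:-; rest ⊤} | OUT={e:-; rest ⊤}
  B7: | IN={e:-; rest ⊤} | OUT=(all ⊤)
  B8: | IN=(all ⊤) | OUT=(all ⊤)

Merge at B6: IN[B6] = OUT[B5] = {a: ⊤, b: ⊤, c: ⊤, d: ⊤, e: -, f: ⊤}
Applying B6's transfer function to that IN value gives OUT[B6] (row B6 above).

Answer: {a: ⊤, b: ⊤, c: ⊤, d: ⊤, e: -, f: ⊤}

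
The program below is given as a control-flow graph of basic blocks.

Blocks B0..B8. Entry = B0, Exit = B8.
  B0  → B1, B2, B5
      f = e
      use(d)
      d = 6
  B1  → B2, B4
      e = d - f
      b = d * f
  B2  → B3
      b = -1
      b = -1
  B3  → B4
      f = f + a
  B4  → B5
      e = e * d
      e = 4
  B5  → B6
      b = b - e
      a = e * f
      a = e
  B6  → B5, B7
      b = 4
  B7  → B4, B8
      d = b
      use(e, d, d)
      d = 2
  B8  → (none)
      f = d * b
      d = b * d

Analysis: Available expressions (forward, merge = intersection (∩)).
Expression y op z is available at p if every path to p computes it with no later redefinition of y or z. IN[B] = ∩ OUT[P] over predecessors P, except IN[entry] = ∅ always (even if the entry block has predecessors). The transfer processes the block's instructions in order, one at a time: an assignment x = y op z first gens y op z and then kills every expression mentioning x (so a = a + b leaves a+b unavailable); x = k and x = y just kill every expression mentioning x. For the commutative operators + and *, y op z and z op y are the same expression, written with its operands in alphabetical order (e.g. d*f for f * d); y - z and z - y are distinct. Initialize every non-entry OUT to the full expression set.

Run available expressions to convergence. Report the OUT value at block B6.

Answer: {e*f}

Trace:
Converged values:
  B0: | IN={} | OUT={}
  B1: | IN={} | OUT={d*f, d-f}
  B2: | IN={} | OUT={}
  B3: | IN={} | OUT={}
  B4: | IN={} | OUT={}
  B5: | IN={} | OUT={e*f}
  B6: | IN={e*f} | OUT={e*f}
  B7: | IN={e*f} | OUT={e*f}
  B8: | IN={e*f} | OUT={}

Merge at B6: IN[B6] = OUT[B5] = {e*f}
Applying B6's transfer function to that IN value gives OUT[B6] (row B6 above).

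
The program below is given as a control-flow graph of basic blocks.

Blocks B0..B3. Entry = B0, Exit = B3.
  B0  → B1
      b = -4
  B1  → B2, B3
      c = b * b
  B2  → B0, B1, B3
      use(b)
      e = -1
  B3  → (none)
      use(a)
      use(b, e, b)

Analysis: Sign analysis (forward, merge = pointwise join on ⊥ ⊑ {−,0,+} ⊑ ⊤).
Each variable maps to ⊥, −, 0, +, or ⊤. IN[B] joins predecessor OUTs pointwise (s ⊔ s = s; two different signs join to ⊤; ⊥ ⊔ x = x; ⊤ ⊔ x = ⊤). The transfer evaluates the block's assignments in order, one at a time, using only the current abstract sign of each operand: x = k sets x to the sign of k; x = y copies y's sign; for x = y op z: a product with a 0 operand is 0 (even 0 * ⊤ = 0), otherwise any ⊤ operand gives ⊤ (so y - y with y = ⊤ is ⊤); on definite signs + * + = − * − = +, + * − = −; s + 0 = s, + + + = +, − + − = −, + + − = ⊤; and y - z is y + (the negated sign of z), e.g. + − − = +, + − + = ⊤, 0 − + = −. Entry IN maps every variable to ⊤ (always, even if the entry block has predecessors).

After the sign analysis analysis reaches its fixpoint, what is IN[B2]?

Answer: {a: ⊤, b: -, c: +, d: ⊤, e: ⊤, f: ⊤}

Trace:
Converged values:
  B0:  IN=(all ⊤)  OUT={b:-; rest ⊤}
  B1:  IN={b:-; rest ⊤}  OUT={b:-, c:+; rest ⊤}
  B2:  IN={b:-, c:+; rest ⊤}  OUT={b:-, c:+, e:-; rest ⊤}
  B3:  IN={b:-, c:+; rest ⊤}  OUT={b:-, c:+; rest ⊤}

Merge at B2: IN[B2] = OUT[B1] = {a: ⊤, b: -, c: +, d: ⊤, e: ⊤, f: ⊤}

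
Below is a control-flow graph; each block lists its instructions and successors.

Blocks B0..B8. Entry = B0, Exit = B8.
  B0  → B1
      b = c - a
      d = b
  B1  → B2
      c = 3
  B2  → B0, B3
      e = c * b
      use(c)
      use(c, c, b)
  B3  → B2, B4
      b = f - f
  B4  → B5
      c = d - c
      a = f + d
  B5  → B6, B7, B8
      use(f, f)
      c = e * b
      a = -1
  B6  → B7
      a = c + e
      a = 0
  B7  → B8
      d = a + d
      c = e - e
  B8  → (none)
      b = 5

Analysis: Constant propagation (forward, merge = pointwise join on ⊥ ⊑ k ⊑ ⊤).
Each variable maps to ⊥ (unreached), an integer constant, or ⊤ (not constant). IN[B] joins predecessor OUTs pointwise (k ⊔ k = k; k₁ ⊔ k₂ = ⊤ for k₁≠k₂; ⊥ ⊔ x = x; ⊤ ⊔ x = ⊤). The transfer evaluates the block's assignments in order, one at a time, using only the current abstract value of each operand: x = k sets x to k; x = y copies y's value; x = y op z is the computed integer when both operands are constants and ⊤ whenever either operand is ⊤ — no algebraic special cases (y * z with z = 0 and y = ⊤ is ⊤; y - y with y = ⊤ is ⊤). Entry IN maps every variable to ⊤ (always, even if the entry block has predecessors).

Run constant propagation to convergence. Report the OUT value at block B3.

Answer: {a: ⊤, b: ⊤, c: 3, d: ⊤, e: ⊤, f: ⊤}

Derivation:
Fixpoint table:
  B0:   IN=(all ⊤)   OUT=(all ⊤)
  B1:   IN=(all ⊤)   OUT={c:3; rest ⊤}
  B2:   IN={c:3; rest ⊤}   OUT={c:3; rest ⊤}
  B3:   IN={c:3; rest ⊤}   OUT={c:3; rest ⊤}
  B4:   IN={c:3; rest ⊤}   OUT=(all ⊤)
  B5:   IN=(all ⊤)   OUT={a:-1; rest ⊤}
  B6:   IN={a:-1; rest ⊤}   OUT={a:0; rest ⊤}
  B7:   IN=(all ⊤)   OUT=(all ⊤)
  B8:   IN=(all ⊤)   OUT={b:5; rest ⊤}

Merge at B3: IN[B3] = OUT[B2] = {a: ⊤, b: ⊤, c: 3, d: ⊤, e: ⊤, f: ⊤}
Applying B3's transfer function to that IN value gives OUT[B3] (row B3 above).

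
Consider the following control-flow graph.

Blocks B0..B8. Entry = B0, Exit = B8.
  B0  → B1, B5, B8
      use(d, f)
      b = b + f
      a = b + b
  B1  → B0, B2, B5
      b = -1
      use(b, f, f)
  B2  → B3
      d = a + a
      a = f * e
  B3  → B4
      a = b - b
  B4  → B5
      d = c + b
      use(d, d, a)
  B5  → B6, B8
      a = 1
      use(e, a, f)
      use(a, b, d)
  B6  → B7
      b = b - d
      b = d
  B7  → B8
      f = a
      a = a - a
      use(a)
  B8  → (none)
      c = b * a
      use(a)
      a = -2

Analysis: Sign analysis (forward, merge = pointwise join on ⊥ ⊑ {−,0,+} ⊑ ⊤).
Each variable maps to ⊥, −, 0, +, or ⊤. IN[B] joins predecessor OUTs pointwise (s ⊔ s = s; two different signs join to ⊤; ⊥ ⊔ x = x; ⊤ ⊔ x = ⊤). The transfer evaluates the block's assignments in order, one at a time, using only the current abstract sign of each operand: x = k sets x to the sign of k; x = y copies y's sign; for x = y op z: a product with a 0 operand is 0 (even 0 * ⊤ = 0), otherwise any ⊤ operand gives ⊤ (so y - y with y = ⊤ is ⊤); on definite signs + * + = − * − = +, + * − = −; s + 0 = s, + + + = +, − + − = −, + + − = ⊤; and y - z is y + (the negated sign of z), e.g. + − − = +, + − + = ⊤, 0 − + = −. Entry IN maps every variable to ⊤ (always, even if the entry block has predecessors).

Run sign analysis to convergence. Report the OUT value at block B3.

Fixpoint table:
  B0:   IN=(all ⊤)   OUT=(all ⊤)
  B1:   IN=(all ⊤)   OUT={b:-; rest ⊤}
  B2:   IN={b:-; rest ⊤}   OUT={b:-; rest ⊤}
  B3:   IN={b:-; rest ⊤}   OUT={b:-; rest ⊤}
  B4:   IN={b:-; rest ⊤}   OUT={b:-; rest ⊤}
  B5:   IN=(all ⊤)   OUT={a:+; rest ⊤}
  B6:   IN={a:+; rest ⊤}   OUT={a:+; rest ⊤}
  B7:   IN={a:+; rest ⊤}   OUT={f:+; rest ⊤}
  B8:   IN=(all ⊤)   OUT={a:-; rest ⊤}

Merge at B3: IN[B3] = OUT[B2] = {a: ⊤, b: -, c: ⊤, d: ⊤, e: ⊤, f: ⊤}
Applying B3's transfer function to that IN value gives OUT[B3] (row B3 above).

Answer: {a: ⊤, b: -, c: ⊤, d: ⊤, e: ⊤, f: ⊤}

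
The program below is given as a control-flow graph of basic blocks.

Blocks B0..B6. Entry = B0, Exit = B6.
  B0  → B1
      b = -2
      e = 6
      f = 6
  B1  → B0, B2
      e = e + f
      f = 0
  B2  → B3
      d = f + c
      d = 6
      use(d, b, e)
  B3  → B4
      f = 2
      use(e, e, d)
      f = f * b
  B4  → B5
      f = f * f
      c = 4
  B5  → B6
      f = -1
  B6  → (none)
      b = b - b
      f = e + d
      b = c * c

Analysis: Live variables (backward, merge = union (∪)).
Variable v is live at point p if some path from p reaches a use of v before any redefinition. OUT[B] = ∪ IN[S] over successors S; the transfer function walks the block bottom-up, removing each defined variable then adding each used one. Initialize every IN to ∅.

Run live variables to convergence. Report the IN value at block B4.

Answer: {b, d, e, f}

Derivation:
Per-block solution:
  B0:  IN={c}  OUT={b, c, e, f}
  B1:  IN={b, c, e, f}  OUT={b, c, e, f}
  B2:  IN={b, c, e, f}  OUT={b, d, e}
  B3:  IN={b, d, e}  OUT={b, d, e, f}
  B4:  IN={b, d, e, f}  OUT={b, c, d, e}
  B5:  IN={b, c, d, e}  OUT={b, c, d, e}
  B6:  IN={b, c, d, e}  OUT={}

Merge at B4: OUT[B4] = IN[B5] = {b, c, d, e}
Applying B4's transfer function to that OUT value gives IN[B4] (row B4 above).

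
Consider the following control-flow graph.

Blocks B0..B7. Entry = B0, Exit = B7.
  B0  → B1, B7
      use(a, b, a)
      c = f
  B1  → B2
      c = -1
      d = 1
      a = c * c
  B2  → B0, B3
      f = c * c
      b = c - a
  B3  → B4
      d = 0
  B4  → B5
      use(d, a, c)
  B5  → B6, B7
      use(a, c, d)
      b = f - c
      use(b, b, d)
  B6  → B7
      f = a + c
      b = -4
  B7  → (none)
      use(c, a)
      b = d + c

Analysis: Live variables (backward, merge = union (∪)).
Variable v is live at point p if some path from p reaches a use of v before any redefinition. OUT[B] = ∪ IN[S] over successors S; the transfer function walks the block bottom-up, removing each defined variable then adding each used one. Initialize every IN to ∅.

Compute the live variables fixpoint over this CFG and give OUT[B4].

Converged values:
  B0:  IN={a, b, d, f}  OUT={a, c, d}
  B1:  IN={}  OUT={a, c, d}
  B2:  IN={a, c, d}  OUT={a, b, c, d, f}
  B3:  IN={a, c, f}  OUT={a, c, d, f}
  B4:  IN={a, c, d, f}  OUT={a, c, d, f}
  B5:  IN={a, c, d, f}  OUT={a, c, d}
  B6:  IN={a, c, d}  OUT={a, c, d}
  B7:  IN={a, c, d}  OUT={}

Merge at B4: OUT[B4] = IN[B5] = {a, c, d, f}

Answer: {a, c, d, f}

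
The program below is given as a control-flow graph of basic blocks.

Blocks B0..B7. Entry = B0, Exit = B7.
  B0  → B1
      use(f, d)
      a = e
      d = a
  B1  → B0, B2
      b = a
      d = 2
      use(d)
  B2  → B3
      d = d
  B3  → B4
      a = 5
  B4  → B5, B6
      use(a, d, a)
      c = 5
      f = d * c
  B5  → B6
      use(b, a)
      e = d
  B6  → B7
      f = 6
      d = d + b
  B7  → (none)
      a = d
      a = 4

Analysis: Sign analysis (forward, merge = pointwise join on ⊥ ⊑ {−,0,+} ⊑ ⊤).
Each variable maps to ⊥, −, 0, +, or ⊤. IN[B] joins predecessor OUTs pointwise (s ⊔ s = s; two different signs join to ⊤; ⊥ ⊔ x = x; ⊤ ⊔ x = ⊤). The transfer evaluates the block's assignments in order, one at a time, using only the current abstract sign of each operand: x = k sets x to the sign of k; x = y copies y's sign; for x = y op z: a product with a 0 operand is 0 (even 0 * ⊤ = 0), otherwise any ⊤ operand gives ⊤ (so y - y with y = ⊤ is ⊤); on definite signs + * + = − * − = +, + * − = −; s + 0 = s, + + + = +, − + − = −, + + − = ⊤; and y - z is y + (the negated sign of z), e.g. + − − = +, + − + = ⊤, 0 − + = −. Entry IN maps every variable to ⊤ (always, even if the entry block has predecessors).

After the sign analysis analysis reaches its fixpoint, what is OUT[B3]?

Converged values:
  B0:   IN=(all ⊤)   OUT=(all ⊤)
  B1:   IN=(all ⊤)   OUT={d:+; rest ⊤}
  B2:   IN={d:+; rest ⊤}   OUT={d:+; rest ⊤}
  B3:   IN={d:+; rest ⊤}   OUT={a:+, d:+; rest ⊤}
  B4:   IN={a:+, d:+; rest ⊤}   OUT={a:+, c:+, d:+, f:+; rest ⊤}
  B5:   IN={a:+, c:+, d:+, f:+; rest ⊤}   OUT={a:+, c:+, d:+, e:+, f:+; rest ⊤}
  B6:   IN={a:+, c:+, d:+, f:+; rest ⊤}   OUT={a:+, c:+, f:+; rest ⊤}
  B7:   IN={a:+, c:+, f:+; rest ⊤}   OUT={a:+, c:+, f:+; rest ⊤}

Merge at B3: IN[B3] = OUT[B2] = {a: ⊤, b: ⊤, c: ⊤, d: +, e: ⊤, f: ⊤}
Applying B3's transfer function to that IN value gives OUT[B3] (row B3 above).

Answer: {a: +, b: ⊤, c: ⊤, d: +, e: ⊤, f: ⊤}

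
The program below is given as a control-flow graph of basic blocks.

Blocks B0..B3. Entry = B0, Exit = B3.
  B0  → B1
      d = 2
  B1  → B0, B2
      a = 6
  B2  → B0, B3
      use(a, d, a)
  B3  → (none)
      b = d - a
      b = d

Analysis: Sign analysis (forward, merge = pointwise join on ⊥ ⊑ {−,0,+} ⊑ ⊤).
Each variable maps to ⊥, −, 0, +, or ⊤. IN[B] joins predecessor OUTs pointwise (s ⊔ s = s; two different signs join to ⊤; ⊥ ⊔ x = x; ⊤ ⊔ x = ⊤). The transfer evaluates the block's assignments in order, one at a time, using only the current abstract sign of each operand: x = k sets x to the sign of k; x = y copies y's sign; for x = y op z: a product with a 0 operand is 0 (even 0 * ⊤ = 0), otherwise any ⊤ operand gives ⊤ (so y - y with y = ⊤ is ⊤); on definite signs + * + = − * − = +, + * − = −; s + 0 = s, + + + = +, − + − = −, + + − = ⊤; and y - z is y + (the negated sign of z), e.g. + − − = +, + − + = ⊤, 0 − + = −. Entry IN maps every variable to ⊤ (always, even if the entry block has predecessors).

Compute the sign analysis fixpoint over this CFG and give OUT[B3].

Answer: {a: +, b: +, c: ⊤, d: +, e: ⊤, f: ⊤}

Trace:
Per-block solution:
  B0: | IN=(all ⊤) | OUT={d:+; rest ⊤}
  B1: | IN={d:+; rest ⊤} | OUT={a:+, d:+; rest ⊤}
  B2: | IN={a:+, d:+; rest ⊤} | OUT={a:+, d:+; rest ⊤}
  B3: | IN={a:+, d:+; rest ⊤} | OUT={a:+, b:+, d:+; rest ⊤}

Merge at B3: IN[B3] = OUT[B2] = {a: +, b: ⊤, c: ⊤, d: +, e: ⊤, f: ⊤}
Applying B3's transfer function to that IN value gives OUT[B3] (row B3 above).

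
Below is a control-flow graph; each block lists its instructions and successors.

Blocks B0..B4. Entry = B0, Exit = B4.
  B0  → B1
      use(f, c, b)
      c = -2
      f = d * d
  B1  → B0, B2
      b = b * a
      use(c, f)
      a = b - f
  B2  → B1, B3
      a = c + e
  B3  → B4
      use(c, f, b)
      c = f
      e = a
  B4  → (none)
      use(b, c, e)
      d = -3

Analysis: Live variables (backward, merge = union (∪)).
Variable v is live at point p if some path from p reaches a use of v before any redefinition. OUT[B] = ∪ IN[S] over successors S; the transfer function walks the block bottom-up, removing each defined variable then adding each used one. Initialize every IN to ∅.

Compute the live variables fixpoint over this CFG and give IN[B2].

Per-block solution:
  B0:   IN={a, b, c, d, e, f}   OUT={a, b, c, d, e, f}
  B1:   IN={a, b, c, d, e, f}   OUT={a, b, c, d, e, f}
  B2:   IN={b, c, d, e, f}   OUT={a, b, c, d, e, f}
  B3:   IN={a, b, c, f}   OUT={b, c, e}
  B4:   IN={b, c, e}   OUT={}

Merge at B2: OUT[B2] = IN[B1] ⊔ IN[B3] = {a, b, c, d, e, f}
Applying B2's transfer function to that OUT value gives IN[B2] (row B2 above).

Answer: {b, c, d, e, f}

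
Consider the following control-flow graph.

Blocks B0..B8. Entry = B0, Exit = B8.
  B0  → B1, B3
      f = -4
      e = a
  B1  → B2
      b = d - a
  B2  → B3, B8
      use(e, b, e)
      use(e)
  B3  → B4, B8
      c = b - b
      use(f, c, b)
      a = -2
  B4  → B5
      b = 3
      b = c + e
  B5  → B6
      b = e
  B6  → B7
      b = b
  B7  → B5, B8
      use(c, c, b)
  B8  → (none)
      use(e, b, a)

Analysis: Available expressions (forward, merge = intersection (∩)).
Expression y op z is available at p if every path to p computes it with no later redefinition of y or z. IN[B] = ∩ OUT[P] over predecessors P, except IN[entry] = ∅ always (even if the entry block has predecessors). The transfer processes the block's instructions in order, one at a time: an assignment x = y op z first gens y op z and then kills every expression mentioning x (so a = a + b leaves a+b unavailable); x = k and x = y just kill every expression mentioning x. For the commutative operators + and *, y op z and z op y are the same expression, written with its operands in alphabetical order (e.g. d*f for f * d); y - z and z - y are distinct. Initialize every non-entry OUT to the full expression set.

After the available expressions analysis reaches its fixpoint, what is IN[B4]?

Fixpoint table:
  B0:  IN={}  OUT={}
  B1:  IN={}  OUT={d-a}
  B2:  IN={d-a}  OUT={d-a}
  B3:  IN={}  OUT={b-b}
  B4:  IN={b-b}  OUT={c+e}
  B5:  IN={c+e}  OUT={c+e}
  B6:  IN={c+e}  OUT={c+e}
  B7:  IN={c+e}  OUT={c+e}
  B8:  IN={}  OUT={}

Merge at B4: IN[B4] = OUT[B3] = {b-b}

Answer: {b-b}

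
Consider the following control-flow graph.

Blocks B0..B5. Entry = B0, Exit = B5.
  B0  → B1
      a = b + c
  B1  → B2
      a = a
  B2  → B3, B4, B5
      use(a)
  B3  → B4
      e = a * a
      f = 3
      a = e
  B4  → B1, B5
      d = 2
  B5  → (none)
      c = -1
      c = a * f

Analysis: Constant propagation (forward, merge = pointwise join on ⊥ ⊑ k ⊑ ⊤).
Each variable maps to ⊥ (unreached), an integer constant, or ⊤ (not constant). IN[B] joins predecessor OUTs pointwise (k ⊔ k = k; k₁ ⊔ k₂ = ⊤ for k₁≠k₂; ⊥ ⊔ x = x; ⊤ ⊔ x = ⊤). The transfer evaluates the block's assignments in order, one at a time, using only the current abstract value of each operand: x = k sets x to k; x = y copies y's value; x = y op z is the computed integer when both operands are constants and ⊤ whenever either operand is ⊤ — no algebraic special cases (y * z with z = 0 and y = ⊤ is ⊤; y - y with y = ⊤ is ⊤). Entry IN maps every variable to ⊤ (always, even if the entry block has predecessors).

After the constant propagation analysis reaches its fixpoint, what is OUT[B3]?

Answer: {a: ⊤, b: ⊤, c: ⊤, d: ⊤, e: ⊤, f: 3}

Derivation:
Per-block solution:
  B0:  IN=(all ⊤)  OUT=(all ⊤)
  B1:  IN=(all ⊤)  OUT=(all ⊤)
  B2:  IN=(all ⊤)  OUT=(all ⊤)
  B3:  IN=(all ⊤)  OUT={f:3; rest ⊤}
  B4:  IN=(all ⊤)  OUT={d:2; rest ⊤}
  B5:  IN=(all ⊤)  OUT=(all ⊤)

Merge at B3: IN[B3] = OUT[B2] = {a: ⊤, b: ⊤, c: ⊤, d: ⊤, e: ⊤, f: ⊤}
Applying B3's transfer function to that IN value gives OUT[B3] (row B3 above).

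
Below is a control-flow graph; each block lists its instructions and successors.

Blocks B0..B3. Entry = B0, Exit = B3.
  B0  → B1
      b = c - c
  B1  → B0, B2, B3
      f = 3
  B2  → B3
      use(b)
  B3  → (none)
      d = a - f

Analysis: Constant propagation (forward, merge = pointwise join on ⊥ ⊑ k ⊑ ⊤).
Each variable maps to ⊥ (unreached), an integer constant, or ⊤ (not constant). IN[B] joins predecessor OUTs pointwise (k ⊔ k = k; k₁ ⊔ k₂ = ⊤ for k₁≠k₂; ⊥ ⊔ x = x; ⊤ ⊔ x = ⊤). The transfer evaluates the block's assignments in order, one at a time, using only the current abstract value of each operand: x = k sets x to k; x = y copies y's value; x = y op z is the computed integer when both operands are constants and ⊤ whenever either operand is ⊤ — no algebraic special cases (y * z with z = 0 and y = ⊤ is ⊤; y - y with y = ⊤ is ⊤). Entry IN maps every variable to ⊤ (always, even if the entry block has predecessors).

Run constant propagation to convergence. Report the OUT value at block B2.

Converged values:
  B0:  IN=(all ⊤)  OUT=(all ⊤)
  B1:  IN=(all ⊤)  OUT={f:3; rest ⊤}
  B2:  IN={f:3; rest ⊤}  OUT={f:3; rest ⊤}
  B3:  IN={f:3; rest ⊤}  OUT={f:3; rest ⊤}

Merge at B2: IN[B2] = OUT[B1] = {a: ⊤, b: ⊤, c: ⊤, d: ⊤, e: ⊤, f: 3}
Applying B2's transfer function to that IN value gives OUT[B2] (row B2 above).

Answer: {a: ⊤, b: ⊤, c: ⊤, d: ⊤, e: ⊤, f: 3}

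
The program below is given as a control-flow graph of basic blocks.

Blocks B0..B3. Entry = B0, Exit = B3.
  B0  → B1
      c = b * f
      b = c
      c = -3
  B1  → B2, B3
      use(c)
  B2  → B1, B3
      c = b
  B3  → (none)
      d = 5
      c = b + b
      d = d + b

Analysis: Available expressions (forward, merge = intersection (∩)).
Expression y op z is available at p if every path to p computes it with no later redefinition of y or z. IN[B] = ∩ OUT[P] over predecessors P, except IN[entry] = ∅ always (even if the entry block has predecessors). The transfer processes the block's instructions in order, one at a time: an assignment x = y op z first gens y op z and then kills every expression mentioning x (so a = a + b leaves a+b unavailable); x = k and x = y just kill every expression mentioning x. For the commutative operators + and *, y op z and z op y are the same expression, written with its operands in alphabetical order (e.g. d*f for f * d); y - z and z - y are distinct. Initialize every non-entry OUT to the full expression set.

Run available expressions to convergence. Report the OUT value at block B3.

Answer: {b+b}

Trace:
Per-block solution:
  B0: | IN={} | OUT={}
  B1: | IN={} | OUT={}
  B2: | IN={} | OUT={}
  B3: | IN={} | OUT={b+b}

Merge at B3: IN[B3] = OUT[B1] ∩ OUT[B2] = {}
Applying B3's transfer function to that IN value gives OUT[B3] (row B3 above).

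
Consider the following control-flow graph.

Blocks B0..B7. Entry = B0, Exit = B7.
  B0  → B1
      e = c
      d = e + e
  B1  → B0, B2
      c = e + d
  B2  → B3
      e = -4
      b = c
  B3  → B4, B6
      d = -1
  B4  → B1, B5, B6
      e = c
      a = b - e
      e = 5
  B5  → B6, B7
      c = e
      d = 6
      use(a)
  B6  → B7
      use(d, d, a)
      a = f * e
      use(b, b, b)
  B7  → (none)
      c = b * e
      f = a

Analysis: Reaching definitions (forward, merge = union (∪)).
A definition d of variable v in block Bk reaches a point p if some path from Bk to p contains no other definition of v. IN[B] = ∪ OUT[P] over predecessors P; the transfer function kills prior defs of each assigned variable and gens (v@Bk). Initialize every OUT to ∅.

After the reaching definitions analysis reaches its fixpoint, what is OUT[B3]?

Answer: {a@B4, b@B2, c@B1, d@B3, e@B2}

Derivation:
Per-block solution:
  B0:   IN={a@B4, b@B2, c@B1, d@B0, d@B3, e@B0, e@B4}   OUT={a@B4, b@B2, c@B1, d@B0, e@B0}
  B1:   IN={a@B4, b@B2, c@B1, d@B0, d@B3, e@B0, e@B4}   OUT={a@B4, b@B2, c@B1, d@B0, d@B3, e@B0, e@B4}
  B2:   IN={a@B4, b@B2, c@B1, d@B0, d@B3, e@B0, e@B4}   OUT={a@B4, b@B2, c@B1, d@B0, d@B3, e@B2}
  B3:   IN={a@B4, b@B2, c@B1, d@B0, d@B3, e@B2}   OUT={a@B4, b@B2, c@B1, d@B3, e@B2}
  B4:   IN={a@B4, b@B2, c@B1, d@B3, e@B2}   OUT={a@B4, b@B2, c@B1, d@B3, e@B4}
  B5:   IN={a@B4, b@B2, c@B1, d@B3, e@B4}   OUT={a@B4, b@B2, c@B5, d@B5, e@B4}
  B6:   IN={a@B4, b@B2, c@B1, c@B5, d@B3, d@B5, e@B2, e@B4}   OUT={a@B6, b@B2, c@B1, c@B5, d@B3, d@B5, e@B2, e@B4}
  B7:   IN={a@B4, a@B6, b@B2, c@B1, c@B5, d@B3, d@B5, e@B2, e@B4}   OUT={a@B4, a@B6, b@B2, c@B7, d@B3, d@B5, e@B2, e@B4, f@B7}

Merge at B3: IN[B3] = OUT[B2] = {a@B4, b@B2, c@B1, d@B0, d@B3, e@B2}
Applying B3's transfer function to that IN value gives OUT[B3] (row B3 above).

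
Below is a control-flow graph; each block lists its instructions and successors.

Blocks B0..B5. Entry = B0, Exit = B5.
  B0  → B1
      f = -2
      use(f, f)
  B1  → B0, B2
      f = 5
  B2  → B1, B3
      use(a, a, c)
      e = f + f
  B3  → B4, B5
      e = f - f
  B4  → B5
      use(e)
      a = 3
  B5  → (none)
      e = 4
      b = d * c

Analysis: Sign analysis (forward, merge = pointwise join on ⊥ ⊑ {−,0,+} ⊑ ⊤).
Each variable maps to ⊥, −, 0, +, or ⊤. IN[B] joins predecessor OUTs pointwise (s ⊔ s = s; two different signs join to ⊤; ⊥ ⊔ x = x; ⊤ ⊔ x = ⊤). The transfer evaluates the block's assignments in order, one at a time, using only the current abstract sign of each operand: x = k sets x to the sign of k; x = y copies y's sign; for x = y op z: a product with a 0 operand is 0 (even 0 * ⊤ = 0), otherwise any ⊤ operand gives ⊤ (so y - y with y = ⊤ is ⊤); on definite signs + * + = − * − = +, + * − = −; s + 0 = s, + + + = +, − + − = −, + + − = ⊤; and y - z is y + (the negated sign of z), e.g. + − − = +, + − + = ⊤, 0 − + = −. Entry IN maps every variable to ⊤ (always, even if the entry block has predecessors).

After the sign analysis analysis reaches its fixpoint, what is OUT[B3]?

Per-block solution:
  B0: | IN=(all ⊤) | OUT={f:-; rest ⊤}
  B1: | IN=(all ⊤) | OUT={f:+; rest ⊤}
  B2: | IN={f:+; rest ⊤} | OUT={e:+, f:+; rest ⊤}
  B3: | IN={e:+, f:+; rest ⊤} | OUT={f:+; rest ⊤}
  B4: | IN={f:+; rest ⊤} | OUT={a:+, f:+; rest ⊤}
  B5: | IN={f:+; rest ⊤} | OUT={e:+, f:+; rest ⊤}

Merge at B3: IN[B3] = OUT[B2] = {a: ⊤, b: ⊤, c: ⊤, d: ⊤, e: +, f: +}
Applying B3's transfer function to that IN value gives OUT[B3] (row B3 above).

Answer: {a: ⊤, b: ⊤, c: ⊤, d: ⊤, e: ⊤, f: +}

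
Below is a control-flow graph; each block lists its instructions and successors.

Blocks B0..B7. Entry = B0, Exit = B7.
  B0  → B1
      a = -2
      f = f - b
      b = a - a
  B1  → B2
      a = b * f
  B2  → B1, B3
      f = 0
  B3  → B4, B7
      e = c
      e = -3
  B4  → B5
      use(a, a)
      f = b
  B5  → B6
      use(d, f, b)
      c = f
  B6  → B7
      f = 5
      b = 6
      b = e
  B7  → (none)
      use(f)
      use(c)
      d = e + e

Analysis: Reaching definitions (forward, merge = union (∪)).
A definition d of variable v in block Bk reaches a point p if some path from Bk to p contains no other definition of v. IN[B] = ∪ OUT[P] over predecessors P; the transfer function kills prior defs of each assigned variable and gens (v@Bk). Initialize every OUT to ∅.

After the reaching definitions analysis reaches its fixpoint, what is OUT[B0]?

Fixpoint table:
  B0:  IN={}  OUT={a@B0, b@B0, f@B0}
  B1:  IN={a@B0, a@B1, b@B0, f@B0, f@B2}  OUT={a@B1, b@B0, f@B0, f@B2}
  B2:  IN={a@B1, b@B0, f@B0, f@B2}  OUT={a@B1, b@B0, f@B2}
  B3:  IN={a@B1, b@B0, f@B2}  OUT={a@B1, b@B0, e@B3, f@B2}
  B4:  IN={a@B1, b@B0, e@B3, f@B2}  OUT={a@B1, b@B0, e@B3, f@B4}
  B5:  IN={a@B1, b@B0, e@B3, f@B4}  OUT={a@B1, b@B0, c@B5, e@B3, f@B4}
  B6:  IN={a@B1, b@B0, c@B5, e@B3, f@B4}  OUT={a@B1, b@B6, c@B5, e@B3, f@B6}
  B7:  IN={a@B1, b@B0, b@B6, c@B5, e@B3, f@B2, f@B6}  OUT={a@B1, b@B0, b@B6, c@B5, d@B7, e@B3, f@B2, f@B6}

B0 is the boundary node: IN[B0] = {}
Applying B0's transfer function to that IN value gives OUT[B0] (row B0 above).

Answer: {a@B0, b@B0, f@B0}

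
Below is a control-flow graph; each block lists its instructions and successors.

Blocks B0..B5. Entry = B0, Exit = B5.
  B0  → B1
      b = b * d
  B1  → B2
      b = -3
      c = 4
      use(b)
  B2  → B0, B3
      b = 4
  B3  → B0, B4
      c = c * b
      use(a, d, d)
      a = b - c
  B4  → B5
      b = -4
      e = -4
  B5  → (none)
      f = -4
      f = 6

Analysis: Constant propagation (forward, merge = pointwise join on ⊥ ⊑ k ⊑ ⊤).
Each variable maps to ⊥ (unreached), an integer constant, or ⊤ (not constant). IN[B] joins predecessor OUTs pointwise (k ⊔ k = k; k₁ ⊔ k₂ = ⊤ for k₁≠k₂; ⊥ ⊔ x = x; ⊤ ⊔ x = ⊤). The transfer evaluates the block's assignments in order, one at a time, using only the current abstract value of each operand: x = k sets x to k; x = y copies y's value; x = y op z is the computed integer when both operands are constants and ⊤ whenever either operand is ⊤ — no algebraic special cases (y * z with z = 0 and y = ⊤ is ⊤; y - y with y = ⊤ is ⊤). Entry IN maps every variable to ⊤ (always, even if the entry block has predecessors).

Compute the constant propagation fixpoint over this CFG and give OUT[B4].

Per-block solution:
  B0:  IN=(all ⊤)  OUT=(all ⊤)
  B1:  IN=(all ⊤)  OUT={b:-3, c:4; rest ⊤}
  B2:  IN={b:-3, c:4; rest ⊤}  OUT={b:4, c:4; rest ⊤}
  B3:  IN={b:4, c:4; rest ⊤}  OUT={a:-12, b:4, c:16; rest ⊤}
  B4:  IN={a:-12, b:4, c:16; rest ⊤}  OUT={a:-12, b:-4, c:16, e:-4; rest ⊤}
  B5:  IN={a:-12, b:-4, c:16, e:-4; rest ⊤}  OUT={a:-12, b:-4, c:16, e:-4, f:6; rest ⊤}

Merge at B4: IN[B4] = OUT[B3] = {a: -12, b: 4, c: 16, d: ⊤, e: ⊤, f: ⊤}
Applying B4's transfer function to that IN value gives OUT[B4] (row B4 above).

Answer: {a: -12, b: -4, c: 16, d: ⊤, e: -4, f: ⊤}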